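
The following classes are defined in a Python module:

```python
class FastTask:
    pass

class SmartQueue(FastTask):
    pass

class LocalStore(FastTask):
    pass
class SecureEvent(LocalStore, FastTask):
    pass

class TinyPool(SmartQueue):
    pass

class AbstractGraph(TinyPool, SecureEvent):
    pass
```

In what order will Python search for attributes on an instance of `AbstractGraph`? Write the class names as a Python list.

[AbstractGraph, TinyPool, SmartQueue, SecureEvent, LocalStore, FastTask, object]

L[AbstractGraph] = AbstractGraph + merge(L[TinyPool], L[SecureEvent], [TinyPool SecureEvent])
  take TinyPool:  [TinyPool SmartQueue FastTask object] + [SecureEvent LocalStore FastTask object] + [TinyPool SecureEvent]
  take SmartQueue:  [SmartQueue FastTask object] + [SecureEvent LocalStore FastTask object] + [SecureEvent]
  take SecureEvent:  [FastTask object] + [SecureEvent LocalStore FastTask object] + [SecureEvent]
  take LocalStore:  [FastTask object] + [LocalStore FastTask object]
  take FastTask:  [FastTask object] + [FastTask object]
  take object:  [object] + [object]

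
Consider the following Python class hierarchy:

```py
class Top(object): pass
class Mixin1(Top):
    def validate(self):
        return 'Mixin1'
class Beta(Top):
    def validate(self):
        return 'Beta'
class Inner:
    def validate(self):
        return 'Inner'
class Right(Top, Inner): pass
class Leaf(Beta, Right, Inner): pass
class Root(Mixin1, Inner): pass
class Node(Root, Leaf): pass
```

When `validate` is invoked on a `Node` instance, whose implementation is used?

Mixin1

L[Node] = Node + merge(L[Root], L[Leaf], [Root Leaf])
  take Root:  [Root Mixin1 Top Inner object] + [Leaf Beta Right Top Inner object] + [Root Leaf]
  take Mixin1:  [Mixin1 Top Inner object] + [Leaf Beta Right Top Inner object] + [Leaf]
  take Leaf:  [Top Inner object] + [Leaf Beta Right Top Inner object] + [Leaf]
  take Beta:  [Top Inner object] + [Beta Right Top Inner object]
  take Right:  [Top Inner object] + [Right Top Inner object]
  take Top:  [Top Inner object] + [Top Inner object]
  take Inner:  [Inner object] + [Inner object]
  take object:  [object] + [object]
MRO: Node Root Mixin1 Leaf Beta Right Top Inner object
validate is defined in: Beta, Inner, Mixin1. First along the MRO is Mixin1.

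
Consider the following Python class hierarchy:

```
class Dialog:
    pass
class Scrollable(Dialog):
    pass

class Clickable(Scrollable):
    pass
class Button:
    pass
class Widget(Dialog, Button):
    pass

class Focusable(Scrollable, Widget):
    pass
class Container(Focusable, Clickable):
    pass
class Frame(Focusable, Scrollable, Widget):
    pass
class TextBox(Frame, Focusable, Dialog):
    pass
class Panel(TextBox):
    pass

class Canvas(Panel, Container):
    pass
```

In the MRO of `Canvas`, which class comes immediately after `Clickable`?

Scrollable

L[Canvas] = Canvas + merge(L[Panel], L[Container], [Panel Container])
  take Panel:  [Panel TextBox Frame Focusable Scrollable Widget Dialog Button object] + [Container Focusable Clickable Scrollable Widget Dialog Button object] + [Panel Container]
  take TextBox:  [TextBox Frame Focusable Scrollable Widget Dialog Button object] + [Container Focusable Clickable Scrollable Widget Dialog Button object] + [Container]
  take Frame:  [Frame Focusable Scrollable Widget Dialog Button object] + [Container Focusable Clickable Scrollable Widget Dialog Button object] + [Container]
  take Container:  [Focusable Scrollable Widget Dialog Button object] + [Container Focusable Clickable Scrollable Widget Dialog Button object] + [Container]
  take Focusable:  [Focusable Scrollable Widget Dialog Button object] + [Focusable Clickable Scrollable Widget Dialog Button object]
  take Clickable:  [Scrollable Widget Dialog Button object] + [Clickable Scrollable Widget Dialog Button object]
  take Scrollable:  [Scrollable Widget Dialog Button object] + [Scrollable Widget Dialog Button object]
  take Widget:  [Widget Dialog Button object] + [Widget Dialog Button object]
  take Dialog:  [Dialog Button object] + [Dialog Button object]
  take Button:  [Button object] + [Button object]
  take object:  [object] + [object]
MRO: Canvas Panel TextBox Frame Container Focusable Clickable Scrollable Widget Dialog Button object
Clickable is at position 6; next is Scrollable.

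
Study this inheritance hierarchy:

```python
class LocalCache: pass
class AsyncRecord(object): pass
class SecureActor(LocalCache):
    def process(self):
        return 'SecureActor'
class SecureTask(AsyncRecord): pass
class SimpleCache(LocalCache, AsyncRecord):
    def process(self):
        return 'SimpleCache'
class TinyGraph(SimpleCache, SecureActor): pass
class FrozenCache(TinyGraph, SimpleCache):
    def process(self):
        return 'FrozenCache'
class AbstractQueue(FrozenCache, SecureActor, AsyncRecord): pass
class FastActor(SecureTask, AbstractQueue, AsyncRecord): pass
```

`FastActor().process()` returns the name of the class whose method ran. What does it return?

FrozenCache

L[FastActor] = FastActor + merge(L[SecureTask], L[AbstractQueue], L[AsyncRecord], [SecureTask AbstractQueue AsyncRecord])
  take SecureTask:  [SecureTask AsyncRecord object] + [AbstractQueue FrozenCache TinyGraph SimpleCache SecureActor LocalCache AsyncRecord object] + [AsyncRecord object] + [SecureTask AbstractQueue AsyncRecord]
  take AbstractQueue:  [AsyncRecord object] + [AbstractQueue FrozenCache TinyGraph SimpleCache SecureActor LocalCache AsyncRecord object] + [AsyncRecord object] + [AbstractQueue AsyncRecord]
  take FrozenCache:  [AsyncRecord object] + [FrozenCache TinyGraph SimpleCache SecureActor LocalCache AsyncRecord object] + [AsyncRecord object] + [AsyncRecord]
  take TinyGraph:  [AsyncRecord object] + [TinyGraph SimpleCache SecureActor LocalCache AsyncRecord object] + [AsyncRecord object] + [AsyncRecord]
  take SimpleCache:  [AsyncRecord object] + [SimpleCache SecureActor LocalCache AsyncRecord object] + [AsyncRecord object] + [AsyncRecord]
  take SecureActor:  [AsyncRecord object] + [SecureActor LocalCache AsyncRecord object] + [AsyncRecord object] + [AsyncRecord]
  take LocalCache:  [AsyncRecord object] + [LocalCache AsyncRecord object] + [AsyncRecord object] + [AsyncRecord]
  take AsyncRecord:  [AsyncRecord object] + [AsyncRecord object] + [AsyncRecord object] + [AsyncRecord]
  take object:  [object] + [object] + [object]
MRO: FastActor SecureTask AbstractQueue FrozenCache TinyGraph SimpleCache SecureActor LocalCache AsyncRecord object
process is defined in: FrozenCache, SecureActor, SimpleCache. First along the MRO is FrozenCache.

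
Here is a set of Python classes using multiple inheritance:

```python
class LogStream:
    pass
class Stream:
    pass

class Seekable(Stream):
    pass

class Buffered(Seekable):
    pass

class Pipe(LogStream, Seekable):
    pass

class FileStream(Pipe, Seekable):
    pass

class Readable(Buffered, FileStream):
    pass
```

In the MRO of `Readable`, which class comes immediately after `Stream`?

L[Readable] = Readable + merge(L[Buffered], L[FileStream], [Buffered FileStream])
  take Buffered:  [Buffered Seekable Stream object] + [FileStream Pipe LogStream Seekable Stream object] + [Buffered FileStream]
  take FileStream:  [Seekable Stream object] + [FileStream Pipe LogStream Seekable Stream object] + [FileStream]
  take Pipe:  [Seekable Stream object] + [Pipe LogStream Seekable Stream object]
  take LogStream:  [Seekable Stream object] + [LogStream Seekable Stream object]
  take Seekable:  [Seekable Stream object] + [Seekable Stream object]
  take Stream:  [Stream object] + [Stream object]
  take object:  [object] + [object]
MRO: Readable Buffered FileStream Pipe LogStream Seekable Stream object
Stream is at position 6; next is object.

object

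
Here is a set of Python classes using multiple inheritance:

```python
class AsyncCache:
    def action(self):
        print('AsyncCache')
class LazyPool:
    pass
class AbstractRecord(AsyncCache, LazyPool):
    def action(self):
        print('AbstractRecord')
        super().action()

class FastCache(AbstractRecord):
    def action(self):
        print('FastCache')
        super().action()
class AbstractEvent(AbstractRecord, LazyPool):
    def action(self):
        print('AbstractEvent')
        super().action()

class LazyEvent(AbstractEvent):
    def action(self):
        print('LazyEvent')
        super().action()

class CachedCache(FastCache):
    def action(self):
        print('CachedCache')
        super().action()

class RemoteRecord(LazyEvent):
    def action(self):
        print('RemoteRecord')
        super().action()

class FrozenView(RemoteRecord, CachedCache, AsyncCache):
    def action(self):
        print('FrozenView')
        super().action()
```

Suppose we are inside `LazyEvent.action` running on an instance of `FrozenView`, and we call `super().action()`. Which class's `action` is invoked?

L[FrozenView] = FrozenView + merge(L[RemoteRecord], L[CachedCache], L[AsyncCache], [RemoteRecord CachedCache AsyncCache])
  take RemoteRecord:  [RemoteRecord LazyEvent AbstractEvent AbstractRecord AsyncCache LazyPool object] + [CachedCache FastCache AbstractRecord AsyncCache LazyPool object] + [AsyncCache object] + [RemoteRecord CachedCache AsyncCache]
  take LazyEvent:  [LazyEvent AbstractEvent AbstractRecord AsyncCache LazyPool object] + [CachedCache FastCache AbstractRecord AsyncCache LazyPool object] + [AsyncCache object] + [CachedCache AsyncCache]
  take AbstractEvent:  [AbstractEvent AbstractRecord AsyncCache LazyPool object] + [CachedCache FastCache AbstractRecord AsyncCache LazyPool object] + [AsyncCache object] + [CachedCache AsyncCache]
  take CachedCache:  [AbstractRecord AsyncCache LazyPool object] + [CachedCache FastCache AbstractRecord AsyncCache LazyPool object] + [AsyncCache object] + [CachedCache AsyncCache]
  take FastCache:  [AbstractRecord AsyncCache LazyPool object] + [FastCache AbstractRecord AsyncCache LazyPool object] + [AsyncCache object] + [AsyncCache]
  take AbstractRecord:  [AbstractRecord AsyncCache LazyPool object] + [AbstractRecord AsyncCache LazyPool object] + [AsyncCache object] + [AsyncCache]
  take AsyncCache:  [AsyncCache LazyPool object] + [AsyncCache LazyPool object] + [AsyncCache object] + [AsyncCache]
  take LazyPool:  [LazyPool object] + [LazyPool object] + [object]
  take object:  [object] + [object] + [object]
MRO: FrozenView RemoteRecord LazyEvent AbstractEvent CachedCache FastCache AbstractRecord AsyncCache LazyPool object
super() in LazyEvent.action on a FrozenView instance goes to the class after LazyEvent in FrozenView's MRO: AbstractEvent.

AbstractEvent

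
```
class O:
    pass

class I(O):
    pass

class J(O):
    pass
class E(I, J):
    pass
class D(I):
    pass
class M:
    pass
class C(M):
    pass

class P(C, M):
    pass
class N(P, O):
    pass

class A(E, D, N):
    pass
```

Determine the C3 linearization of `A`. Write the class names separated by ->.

A -> E -> D -> I -> J -> N -> P -> C -> M -> O -> object

L[A] = A + merge(L[E], L[D], L[N], [E D N])
  take E:  [E I J O object] + [D I O object] + [N P C M O object] + [E D N]
  take D:  [I J O object] + [D I O object] + [N P C M O object] + [D N]
  take I:  [I J O object] + [I O object] + [N P C M O object] + [N]
  take J:  [J O object] + [O object] + [N P C M O object] + [N]
  take N:  [O object] + [O object] + [N P C M O object] + [N]
  take P:  [O object] + [O object] + [P C M O object]
  take C:  [O object] + [O object] + [C M O object]
  take M:  [O object] + [O object] + [M O object]
  take O:  [O object] + [O object] + [O object]
  take object:  [object] + [object] + [object]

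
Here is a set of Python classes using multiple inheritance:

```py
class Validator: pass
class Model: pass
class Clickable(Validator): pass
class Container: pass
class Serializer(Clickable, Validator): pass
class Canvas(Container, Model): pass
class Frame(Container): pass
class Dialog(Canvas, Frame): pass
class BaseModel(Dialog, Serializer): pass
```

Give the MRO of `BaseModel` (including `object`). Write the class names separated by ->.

L[BaseModel] = BaseModel + merge(L[Dialog], L[Serializer], [Dialog Serializer])
  take Dialog:  [Dialog Canvas Frame Container Model object] + [Serializer Clickable Validator object] + [Dialog Serializer]
  take Canvas:  [Canvas Frame Container Model object] + [Serializer Clickable Validator object] + [Serializer]
  take Frame:  [Frame Container Model object] + [Serializer Clickable Validator object] + [Serializer]
  take Container:  [Container Model object] + [Serializer Clickable Validator object] + [Serializer]
  take Model:  [Model object] + [Serializer Clickable Validator object] + [Serializer]
  take Serializer:  [object] + [Serializer Clickable Validator object] + [Serializer]
  take Clickable:  [object] + [Clickable Validator object]
  take Validator:  [object] + [Validator object]
  take object:  [object] + [object]

BaseModel -> Dialog -> Canvas -> Frame -> Container -> Model -> Serializer -> Clickable -> Validator -> object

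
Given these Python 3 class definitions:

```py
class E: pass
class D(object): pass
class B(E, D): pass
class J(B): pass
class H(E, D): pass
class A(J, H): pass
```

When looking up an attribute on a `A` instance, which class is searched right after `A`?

L[A] = A + merge(L[J], L[H], [J H])
  take J:  [J B E D object] + [H E D object] + [J H]
  take B:  [B E D object] + [H E D object] + [H]
  take H:  [E D object] + [H E D object] + [H]
  take E:  [E D object] + [E D object]
  take D:  [D object] + [D object]
  take object:  [object] + [object]
MRO: A J B H E D object
A is at position 0; next is J.

J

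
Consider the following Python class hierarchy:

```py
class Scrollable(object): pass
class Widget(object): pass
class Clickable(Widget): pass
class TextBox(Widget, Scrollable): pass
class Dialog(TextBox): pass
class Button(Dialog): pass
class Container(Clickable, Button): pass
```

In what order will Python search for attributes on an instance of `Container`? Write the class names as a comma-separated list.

Container, Clickable, Button, Dialog, TextBox, Widget, Scrollable, object

L[Container] = Container + merge(L[Clickable], L[Button], [Clickable Button])
  take Clickable:  [Clickable Widget object] + [Button Dialog TextBox Widget Scrollable object] + [Clickable Button]
  take Button:  [Widget object] + [Button Dialog TextBox Widget Scrollable object] + [Button]
  take Dialog:  [Widget object] + [Dialog TextBox Widget Scrollable object]
  take TextBox:  [Widget object] + [TextBox Widget Scrollable object]
  take Widget:  [Widget object] + [Widget Scrollable object]
  take Scrollable:  [object] + [Scrollable object]
  take object:  [object] + [object]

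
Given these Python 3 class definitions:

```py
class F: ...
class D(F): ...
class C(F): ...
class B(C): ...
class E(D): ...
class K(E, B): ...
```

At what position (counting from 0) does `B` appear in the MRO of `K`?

L[K] = K + merge(L[E], L[B], [E B])
  take E:  [E D F object] + [B C F object] + [E B]
  take D:  [D F object] + [B C F object] + [B]
  take B:  [F object] + [B C F object] + [B]
  take C:  [F object] + [C F object]
  take F:  [F object] + [F object]
  take object:  [object] + [object]
MRO: K E D B C F object
B sits at index 3.

3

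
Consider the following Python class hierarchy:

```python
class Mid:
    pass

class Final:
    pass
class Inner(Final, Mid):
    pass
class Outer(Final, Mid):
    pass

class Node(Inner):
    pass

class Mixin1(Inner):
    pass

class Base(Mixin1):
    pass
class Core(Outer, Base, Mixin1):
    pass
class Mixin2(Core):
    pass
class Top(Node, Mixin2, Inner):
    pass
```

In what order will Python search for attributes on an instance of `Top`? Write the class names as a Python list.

[Top, Node, Mixin2, Core, Outer, Base, Mixin1, Inner, Final, Mid, object]

L[Top] = Top + merge(L[Node], L[Mixin2], L[Inner], [Node Mixin2 Inner])
  take Node:  [Node Inner Final Mid object] + [Mixin2 Core Outer Base Mixin1 Inner Final Mid object] + [Inner Final Mid object] + [Node Mixin2 Inner]
  take Mixin2:  [Inner Final Mid object] + [Mixin2 Core Outer Base Mixin1 Inner Final Mid object] + [Inner Final Mid object] + [Mixin2 Inner]
  take Core:  [Inner Final Mid object] + [Core Outer Base Mixin1 Inner Final Mid object] + [Inner Final Mid object] + [Inner]
  take Outer:  [Inner Final Mid object] + [Outer Base Mixin1 Inner Final Mid object] + [Inner Final Mid object] + [Inner]
  take Base:  [Inner Final Mid object] + [Base Mixin1 Inner Final Mid object] + [Inner Final Mid object] + [Inner]
  take Mixin1:  [Inner Final Mid object] + [Mixin1 Inner Final Mid object] + [Inner Final Mid object] + [Inner]
  take Inner:  [Inner Final Mid object] + [Inner Final Mid object] + [Inner Final Mid object] + [Inner]
  take Final:  [Final Mid object] + [Final Mid object] + [Final Mid object]
  take Mid:  [Mid object] + [Mid object] + [Mid object]
  take object:  [object] + [object] + [object]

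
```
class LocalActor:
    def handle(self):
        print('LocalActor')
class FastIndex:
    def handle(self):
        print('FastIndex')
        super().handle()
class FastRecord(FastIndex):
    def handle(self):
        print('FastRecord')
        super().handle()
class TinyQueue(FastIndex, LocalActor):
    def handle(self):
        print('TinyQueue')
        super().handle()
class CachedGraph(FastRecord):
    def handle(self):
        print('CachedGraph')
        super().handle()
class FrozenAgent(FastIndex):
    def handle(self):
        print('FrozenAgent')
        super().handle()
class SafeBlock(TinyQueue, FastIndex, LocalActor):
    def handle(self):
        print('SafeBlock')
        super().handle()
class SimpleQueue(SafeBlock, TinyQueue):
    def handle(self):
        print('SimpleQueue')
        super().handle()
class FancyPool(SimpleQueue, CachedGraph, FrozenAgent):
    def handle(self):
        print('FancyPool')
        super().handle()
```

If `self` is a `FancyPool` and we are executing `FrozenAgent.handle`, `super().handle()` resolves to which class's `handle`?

FastIndex

L[FancyPool] = FancyPool + merge(L[SimpleQueue], L[CachedGraph], L[FrozenAgent], [SimpleQueue CachedGraph FrozenAgent])
  take SimpleQueue:  [SimpleQueue SafeBlock TinyQueue FastIndex LocalActor object] + [CachedGraph FastRecord FastIndex object] + [FrozenAgent FastIndex object] + [SimpleQueue CachedGraph FrozenAgent]
  take SafeBlock:  [SafeBlock TinyQueue FastIndex LocalActor object] + [CachedGraph FastRecord FastIndex object] + [FrozenAgent FastIndex object] + [CachedGraph FrozenAgent]
  take TinyQueue:  [TinyQueue FastIndex LocalActor object] + [CachedGraph FastRecord FastIndex object] + [FrozenAgent FastIndex object] + [CachedGraph FrozenAgent]
  take CachedGraph:  [FastIndex LocalActor object] + [CachedGraph FastRecord FastIndex object] + [FrozenAgent FastIndex object] + [CachedGraph FrozenAgent]
  take FastRecord:  [FastIndex LocalActor object] + [FastRecord FastIndex object] + [FrozenAgent FastIndex object] + [FrozenAgent]
  take FrozenAgent:  [FastIndex LocalActor object] + [FastIndex object] + [FrozenAgent FastIndex object] + [FrozenAgent]
  take FastIndex:  [FastIndex LocalActor object] + [FastIndex object] + [FastIndex object]
  take LocalActor:  [LocalActor object] + [object] + [object]
  take object:  [object] + [object] + [object]
MRO: FancyPool SimpleQueue SafeBlock TinyQueue CachedGraph FastRecord FrozenAgent FastIndex LocalActor object
super() in FrozenAgent.handle on a FancyPool instance goes to the class after FrozenAgent in FancyPool's MRO: FastIndex.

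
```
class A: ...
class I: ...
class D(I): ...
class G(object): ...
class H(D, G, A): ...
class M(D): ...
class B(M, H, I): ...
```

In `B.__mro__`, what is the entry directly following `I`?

G

L[B] = B + merge(L[M], L[H], L[I], [M H I])
  take M:  [M D I object] + [H D I G A object] + [I object] + [M H I]
  take H:  [D I object] + [H D I G A object] + [I object] + [H I]
  take D:  [D I object] + [D I G A object] + [I object] + [I]
  take I:  [I object] + [I G A object] + [I object] + [I]
  take G:  [object] + [G A object] + [object]
  take A:  [object] + [A object] + [object]
  take object:  [object] + [object] + [object]
MRO: B M H D I G A object
I is at position 4; next is G.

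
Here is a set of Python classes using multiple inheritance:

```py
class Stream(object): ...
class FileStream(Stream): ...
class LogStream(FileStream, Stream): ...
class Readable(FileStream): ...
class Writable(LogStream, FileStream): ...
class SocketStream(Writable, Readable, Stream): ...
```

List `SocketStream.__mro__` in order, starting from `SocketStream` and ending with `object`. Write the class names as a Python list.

L[SocketStream] = SocketStream + merge(L[Writable], L[Readable], L[Stream], [Writable Readable Stream])
  take Writable:  [Writable LogStream FileStream Stream object] + [Readable FileStream Stream object] + [Stream object] + [Writable Readable Stream]
  take LogStream:  [LogStream FileStream Stream object] + [Readable FileStream Stream object] + [Stream object] + [Readable Stream]
  take Readable:  [FileStream Stream object] + [Readable FileStream Stream object] + [Stream object] + [Readable Stream]
  take FileStream:  [FileStream Stream object] + [FileStream Stream object] + [Stream object] + [Stream]
  take Stream:  [Stream object] + [Stream object] + [Stream object] + [Stream]
  take object:  [object] + [object] + [object]

[SocketStream, Writable, LogStream, Readable, FileStream, Stream, object]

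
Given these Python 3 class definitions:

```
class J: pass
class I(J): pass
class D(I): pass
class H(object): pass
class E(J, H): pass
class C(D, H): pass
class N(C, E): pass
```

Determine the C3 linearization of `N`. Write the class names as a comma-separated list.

L[N] = N + merge(L[C], L[E], [C E])
  take C:  [C D I J H object] + [E J H object] + [C E]
  take D:  [D I J H object] + [E J H object] + [E]
  take I:  [I J H object] + [E J H object] + [E]
  take E:  [J H object] + [E J H object] + [E]
  take J:  [J H object] + [J H object]
  take H:  [H object] + [H object]
  take object:  [object] + [object]

N, C, D, I, E, J, H, object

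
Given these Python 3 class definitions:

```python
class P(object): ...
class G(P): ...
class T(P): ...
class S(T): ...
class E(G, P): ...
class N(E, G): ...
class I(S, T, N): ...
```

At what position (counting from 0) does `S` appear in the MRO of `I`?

1

L[I] = I + merge(L[S], L[T], L[N], [S T N])
  take S:  [S T P object] + [T P object] + [N E G P object] + [S T N]
  take T:  [T P object] + [T P object] + [N E G P object] + [T N]
  take N:  [P object] + [P object] + [N E G P object] + [N]
  take E:  [P object] + [P object] + [E G P object]
  take G:  [P object] + [P object] + [G P object]
  take P:  [P object] + [P object] + [P object]
  take object:  [object] + [object] + [object]
MRO: I S T N E G P object
S sits at index 1.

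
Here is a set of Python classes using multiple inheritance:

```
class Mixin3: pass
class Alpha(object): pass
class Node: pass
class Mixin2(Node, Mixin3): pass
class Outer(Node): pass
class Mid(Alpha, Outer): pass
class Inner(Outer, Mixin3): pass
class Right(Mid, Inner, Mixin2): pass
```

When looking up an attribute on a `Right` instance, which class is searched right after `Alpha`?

L[Right] = Right + merge(L[Mid], L[Inner], L[Mixin2], [Mid Inner Mixin2])
  take Mid:  [Mid Alpha Outer Node object] + [Inner Outer Node Mixin3 object] + [Mixin2 Node Mixin3 object] + [Mid Inner Mixin2]
  take Alpha:  [Alpha Outer Node object] + [Inner Outer Node Mixin3 object] + [Mixin2 Node Mixin3 object] + [Inner Mixin2]
  take Inner:  [Outer Node object] + [Inner Outer Node Mixin3 object] + [Mixin2 Node Mixin3 object] + [Inner Mixin2]
  take Outer:  [Outer Node object] + [Outer Node Mixin3 object] + [Mixin2 Node Mixin3 object] + [Mixin2]
  take Mixin2:  [Node object] + [Node Mixin3 object] + [Mixin2 Node Mixin3 object] + [Mixin2]
  take Node:  [Node object] + [Node Mixin3 object] + [Node Mixin3 object]
  take Mixin3:  [object] + [Mixin3 object] + [Mixin3 object]
  take object:  [object] + [object] + [object]
MRO: Right Mid Alpha Inner Outer Mixin2 Node Mixin3 object
Alpha is at position 2; next is Inner.

Inner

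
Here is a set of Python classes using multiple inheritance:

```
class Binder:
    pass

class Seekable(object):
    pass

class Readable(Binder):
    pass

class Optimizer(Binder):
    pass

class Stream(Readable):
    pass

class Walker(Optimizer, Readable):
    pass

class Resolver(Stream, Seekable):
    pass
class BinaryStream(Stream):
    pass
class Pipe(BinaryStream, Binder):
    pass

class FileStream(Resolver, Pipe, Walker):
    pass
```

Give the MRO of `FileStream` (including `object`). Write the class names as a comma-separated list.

L[FileStream] = FileStream + merge(L[Resolver], L[Pipe], L[Walker], [Resolver Pipe Walker])
  take Resolver:  [Resolver Stream Readable Binder Seekable object] + [Pipe BinaryStream Stream Readable Binder object] + [Walker Optimizer Readable Binder object] + [Resolver Pipe Walker]
  take Pipe:  [Stream Readable Binder Seekable object] + [Pipe BinaryStream Stream Readable Binder object] + [Walker Optimizer Readable Binder object] + [Pipe Walker]
  take BinaryStream:  [Stream Readable Binder Seekable object] + [BinaryStream Stream Readable Binder object] + [Walker Optimizer Readable Binder object] + [Walker]
  take Stream:  [Stream Readable Binder Seekable object] + [Stream Readable Binder object] + [Walker Optimizer Readable Binder object] + [Walker]
  take Walker:  [Readable Binder Seekable object] + [Readable Binder object] + [Walker Optimizer Readable Binder object] + [Walker]
  take Optimizer:  [Readable Binder Seekable object] + [Readable Binder object] + [Optimizer Readable Binder object]
  take Readable:  [Readable Binder Seekable object] + [Readable Binder object] + [Readable Binder object]
  take Binder:  [Binder Seekable object] + [Binder object] + [Binder object]
  take Seekable:  [Seekable object] + [object] + [object]
  take object:  [object] + [object] + [object]

FileStream, Resolver, Pipe, BinaryStream, Stream, Walker, Optimizer, Readable, Binder, Seekable, object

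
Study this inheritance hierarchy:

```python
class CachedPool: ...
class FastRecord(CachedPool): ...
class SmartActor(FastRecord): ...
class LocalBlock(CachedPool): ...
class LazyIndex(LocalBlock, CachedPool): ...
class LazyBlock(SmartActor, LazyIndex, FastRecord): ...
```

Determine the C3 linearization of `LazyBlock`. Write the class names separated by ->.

L[LazyBlock] = LazyBlock + merge(L[SmartActor], L[LazyIndex], L[FastRecord], [SmartActor LazyIndex FastRecord])
  take SmartActor:  [SmartActor FastRecord CachedPool object] + [LazyIndex LocalBlock CachedPool object] + [FastRecord CachedPool object] + [SmartActor LazyIndex FastRecord]
  take LazyIndex:  [FastRecord CachedPool object] + [LazyIndex LocalBlock CachedPool object] + [FastRecord CachedPool object] + [LazyIndex FastRecord]
  take FastRecord:  [FastRecord CachedPool object] + [LocalBlock CachedPool object] + [FastRecord CachedPool object] + [FastRecord]
  take LocalBlock:  [CachedPool object] + [LocalBlock CachedPool object] + [CachedPool object]
  take CachedPool:  [CachedPool object] + [CachedPool object] + [CachedPool object]
  take object:  [object] + [object] + [object]

LazyBlock -> SmartActor -> LazyIndex -> FastRecord -> LocalBlock -> CachedPool -> object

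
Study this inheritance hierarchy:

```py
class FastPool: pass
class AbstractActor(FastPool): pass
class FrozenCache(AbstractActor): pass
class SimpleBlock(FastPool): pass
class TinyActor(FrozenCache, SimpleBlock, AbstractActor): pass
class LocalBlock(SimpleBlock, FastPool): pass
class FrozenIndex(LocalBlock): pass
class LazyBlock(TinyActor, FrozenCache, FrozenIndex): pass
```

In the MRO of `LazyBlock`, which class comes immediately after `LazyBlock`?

L[LazyBlock] = LazyBlock + merge(L[TinyActor], L[FrozenCache], L[FrozenIndex], [TinyActor FrozenCache FrozenIndex])
  take TinyActor:  [TinyActor FrozenCache SimpleBlock AbstractActor FastPool object] + [FrozenCache AbstractActor FastPool object] + [FrozenIndex LocalBlock SimpleBlock FastPool object] + [TinyActor FrozenCache FrozenIndex]
  take FrozenCache:  [FrozenCache SimpleBlock AbstractActor FastPool object] + [FrozenCache AbstractActor FastPool object] + [FrozenIndex LocalBlock SimpleBlock FastPool object] + [FrozenCache FrozenIndex]
  take FrozenIndex:  [SimpleBlock AbstractActor FastPool object] + [AbstractActor FastPool object] + [FrozenIndex LocalBlock SimpleBlock FastPool object] + [FrozenIndex]
  take LocalBlock:  [SimpleBlock AbstractActor FastPool object] + [AbstractActor FastPool object] + [LocalBlock SimpleBlock FastPool object]
  take SimpleBlock:  [SimpleBlock AbstractActor FastPool object] + [AbstractActor FastPool object] + [SimpleBlock FastPool object]
  take AbstractActor:  [AbstractActor FastPool object] + [AbstractActor FastPool object] + [FastPool object]
  take FastPool:  [FastPool object] + [FastPool object] + [FastPool object]
  take object:  [object] + [object] + [object]
MRO: LazyBlock TinyActor FrozenCache FrozenIndex LocalBlock SimpleBlock AbstractActor FastPool object
LazyBlock is at position 0; next is TinyActor.

TinyActor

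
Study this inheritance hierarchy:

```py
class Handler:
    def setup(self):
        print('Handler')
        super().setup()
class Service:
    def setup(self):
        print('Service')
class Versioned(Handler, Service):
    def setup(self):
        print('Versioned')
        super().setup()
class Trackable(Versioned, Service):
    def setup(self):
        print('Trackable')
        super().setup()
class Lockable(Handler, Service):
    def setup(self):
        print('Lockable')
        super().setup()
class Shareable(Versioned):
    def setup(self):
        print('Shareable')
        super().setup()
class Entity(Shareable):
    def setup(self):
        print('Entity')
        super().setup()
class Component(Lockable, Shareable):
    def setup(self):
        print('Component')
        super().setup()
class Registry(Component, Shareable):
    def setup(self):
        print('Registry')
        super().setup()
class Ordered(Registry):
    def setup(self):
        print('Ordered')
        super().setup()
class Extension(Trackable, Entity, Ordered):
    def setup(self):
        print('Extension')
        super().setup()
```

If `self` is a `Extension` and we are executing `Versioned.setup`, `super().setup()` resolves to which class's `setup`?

L[Extension] = Extension + merge(L[Trackable], L[Entity], L[Ordered], [Trackable Entity Ordered])
  take Trackable:  [Trackable Versioned Handler Service object] + [Entity Shareable Versioned Handler Service object] + [Ordered Registry Component Lockable Shareable Versioned Handler Service object] + [Trackable Entity Ordered]
  take Entity:  [Versioned Handler Service object] + [Entity Shareable Versioned Handler Service object] + [Ordered Registry Component Lockable Shareable Versioned Handler Service object] + [Entity Ordered]
  take Ordered:  [Versioned Handler Service object] + [Shareable Versioned Handler Service object] + [Ordered Registry Component Lockable Shareable Versioned Handler Service object] + [Ordered]
  take Registry:  [Versioned Handler Service object] + [Shareable Versioned Handler Service object] + [Registry Component Lockable Shareable Versioned Handler Service object]
  take Component:  [Versioned Handler Service object] + [Shareable Versioned Handler Service object] + [Component Lockable Shareable Versioned Handler Service object]
  take Lockable:  [Versioned Handler Service object] + [Shareable Versioned Handler Service object] + [Lockable Shareable Versioned Handler Service object]
  take Shareable:  [Versioned Handler Service object] + [Shareable Versioned Handler Service object] + [Shareable Versioned Handler Service object]
  take Versioned:  [Versioned Handler Service object] + [Versioned Handler Service object] + [Versioned Handler Service object]
  take Handler:  [Handler Service object] + [Handler Service object] + [Handler Service object]
  take Service:  [Service object] + [Service object] + [Service object]
  take object:  [object] + [object] + [object]
MRO: Extension Trackable Entity Ordered Registry Component Lockable Shareable Versioned Handler Service object
super() in Versioned.setup on a Extension instance goes to the class after Versioned in Extension's MRO: Handler.

Handler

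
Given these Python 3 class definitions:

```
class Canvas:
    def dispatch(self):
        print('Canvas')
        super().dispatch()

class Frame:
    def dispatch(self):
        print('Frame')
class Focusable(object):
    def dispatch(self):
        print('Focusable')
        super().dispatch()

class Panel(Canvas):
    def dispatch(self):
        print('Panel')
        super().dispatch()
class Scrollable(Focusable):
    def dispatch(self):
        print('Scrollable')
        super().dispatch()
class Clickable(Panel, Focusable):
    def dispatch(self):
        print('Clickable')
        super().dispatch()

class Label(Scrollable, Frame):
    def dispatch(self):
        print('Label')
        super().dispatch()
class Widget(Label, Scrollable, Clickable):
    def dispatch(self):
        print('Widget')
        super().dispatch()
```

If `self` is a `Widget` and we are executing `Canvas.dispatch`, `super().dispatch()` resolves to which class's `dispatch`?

Focusable

L[Widget] = Widget + merge(L[Label], L[Scrollable], L[Clickable], [Label Scrollable Clickable])
  take Label:  [Label Scrollable Focusable Frame object] + [Scrollable Focusable object] + [Clickable Panel Canvas Focusable object] + [Label Scrollable Clickable]
  take Scrollable:  [Scrollable Focusable Frame object] + [Scrollable Focusable object] + [Clickable Panel Canvas Focusable object] + [Scrollable Clickable]
  take Clickable:  [Focusable Frame object] + [Focusable object] + [Clickable Panel Canvas Focusable object] + [Clickable]
  take Panel:  [Focusable Frame object] + [Focusable object] + [Panel Canvas Focusable object]
  take Canvas:  [Focusable Frame object] + [Focusable object] + [Canvas Focusable object]
  take Focusable:  [Focusable Frame object] + [Focusable object] + [Focusable object]
  take Frame:  [Frame object] + [object] + [object]
  take object:  [object] + [object] + [object]
MRO: Widget Label Scrollable Clickable Panel Canvas Focusable Frame object
super() in Canvas.dispatch on a Widget instance goes to the class after Canvas in Widget's MRO: Focusable.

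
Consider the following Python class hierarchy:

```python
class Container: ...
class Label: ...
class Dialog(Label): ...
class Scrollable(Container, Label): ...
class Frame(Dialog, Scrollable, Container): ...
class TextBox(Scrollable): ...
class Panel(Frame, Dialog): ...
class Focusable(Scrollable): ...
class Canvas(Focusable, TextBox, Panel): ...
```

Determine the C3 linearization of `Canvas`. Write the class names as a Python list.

L[Canvas] = Canvas + merge(L[Focusable], L[TextBox], L[Panel], [Focusable TextBox Panel])
  take Focusable:  [Focusable Scrollable Container Label object] + [TextBox Scrollable Container Label object] + [Panel Frame Dialog Scrollable Container Label object] + [Focusable TextBox Panel]
  take TextBox:  [Scrollable Container Label object] + [TextBox Scrollable Container Label object] + [Panel Frame Dialog Scrollable Container Label object] + [TextBox Panel]
  take Panel:  [Scrollable Container Label object] + [Scrollable Container Label object] + [Panel Frame Dialog Scrollable Container Label object] + [Panel]
  take Frame:  [Scrollable Container Label object] + [Scrollable Container Label object] + [Frame Dialog Scrollable Container Label object]
  take Dialog:  [Scrollable Container Label object] + [Scrollable Container Label object] + [Dialog Scrollable Container Label object]
  take Scrollable:  [Scrollable Container Label object] + [Scrollable Container Label object] + [Scrollable Container Label object]
  take Container:  [Container Label object] + [Container Label object] + [Container Label object]
  take Label:  [Label object] + [Label object] + [Label object]
  take object:  [object] + [object] + [object]

[Canvas, Focusable, TextBox, Panel, Frame, Dialog, Scrollable, Container, Label, object]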